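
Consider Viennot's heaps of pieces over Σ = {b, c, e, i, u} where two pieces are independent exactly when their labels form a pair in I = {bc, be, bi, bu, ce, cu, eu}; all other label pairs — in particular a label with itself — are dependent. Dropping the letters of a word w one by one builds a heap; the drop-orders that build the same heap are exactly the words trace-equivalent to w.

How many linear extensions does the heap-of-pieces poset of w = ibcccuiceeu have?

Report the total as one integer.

528

0(i) covers ∅
1(b) covers ∅
2(c) covers 0:i
3(c) covers 2:c
4(c) covers 3:c
5(u) covers 0:i
6(i) covers 4:c, 5:u
7(c) covers 6:i
8(e) covers 6:i
9(e) covers 8:e
10(u) covers 6:i
floor of heap: 0:i, 1:b
completions by unplaced set U, small U first (add the entries for U minus each lowest piece of U):
  |U|=1: {1}:1  {7}:1  {9}:1  {10}:1
  |U|=2: {1,7}:2  {1,9}:2  {1,10}:2  {7,9}:2  {7,10}:2  {8,9}:1  {9,10}:2
  |U|=3: {1,7,9}:6  {1,7,10}:6  {1,8,9}:3  {1,9,10}:6  {7,8,9}:3  {7,9,10}:6  {8,9,10}:3
  |U|=4: {1,7,8,9}:12  {1,7,9,10}:24  {1,8,9,10}:12  {7,8,9,10}:12
  |U|=5: {1,7,8,9,10}:60  {6,7,8,9,10}:12
  |U|=6: {1,6,7,8,9,10}:72  {4,6,7,8,9,10}:12  {5,6,7,8,9,10}:12
  |U|=7: {1,4,6,7,8,9,10}:84  {1,5,6,7,8,9,10}:84  {3,4,6,7,8,9,10}:12  {4,5,6,7,8,9,10}:24
  |U|=8: {1,3,4,6,7,8,9,10}:96  {1,4,5,6,7,8,9,10}:192  {2,3,4,6,7,8,9,10}:12  {3,4,5,6,7,8,9,10}:36
  |U|=9: {1,2,3,4,6,7,8,9,10}:108  {1,3,4,5,6,7,8,9,10}:324  {2,3,4,5,6,7,8,9,10}:48
  start at 0(i): 480
  start at 1(b): 48
sum over floor = 528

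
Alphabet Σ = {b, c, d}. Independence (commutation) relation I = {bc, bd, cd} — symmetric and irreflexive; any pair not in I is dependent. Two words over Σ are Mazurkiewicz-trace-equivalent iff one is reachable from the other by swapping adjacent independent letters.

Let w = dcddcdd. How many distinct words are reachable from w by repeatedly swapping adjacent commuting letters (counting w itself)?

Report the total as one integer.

21

0(d) covers ∅
1(c) covers ∅
2(d) covers 0:d
3(d) covers 2:d
4(c) covers 1:c
5(d) covers 3:d
6(d) covers 5:d
floor of heap: 0:d, 1:c
completions by unplaced set U, small U first (add the entries for U minus each lowest piece of U):
  |U|=1: {4}:1  {6}:1
  |U|=2: {1,4}:1  {4,6}:2  {5,6}:1
  |U|=3: {1,4,6}:3  {3,5,6}:1  {4,5,6}:3
  |U|=4: {1,4,5,6}:6  {2,3,5,6}:1  {3,4,5,6}:4
  |U|=5: {0,2,3,5,6}:1  {1,3,4,5,6}:10  {2,3,4,5,6}:5
  start at 0(d): 15
  start at 1(c): 6
sum over floor = 21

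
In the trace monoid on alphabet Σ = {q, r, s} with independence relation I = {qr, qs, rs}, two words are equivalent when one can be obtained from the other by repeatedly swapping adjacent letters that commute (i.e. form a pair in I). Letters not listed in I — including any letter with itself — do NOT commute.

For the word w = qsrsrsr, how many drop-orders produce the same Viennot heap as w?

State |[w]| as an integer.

140

0(q) covers ∅
1(s) covers ∅
2(r) covers ∅
3(s) covers 1:s
4(r) covers 2:r
5(s) covers 3:s
6(r) covers 4:r
floor of heap: 0:q, 1:s, 2:r
completions by unplaced set U, small U first (add the entries for U minus each lowest piece of U):
  |U|=1: {0}:1  {5}:1  {6}:1
  |U|=2: {0,5}:2  {0,6}:2  {3,5}:1  {4,6}:1  {5,6}:2
  |U|=3: {0,3,5}:3  {0,4,6}:3  {0,5,6}:6  {1,3,5}:1  {2,4,6}:1  {3,5,6}:3  {4,5,6}:3
  |U|=4: {0,1,3,5}:4  {0,2,4,6}:4  {0,3,5,6}:12  {0,4,5,6}:12  {1,3,5,6}:4  {2,4,5,6}:4  {3,4,5,6}:6
  |U|=5: {0,1,3,5,6}:20  {0,2,4,5,6}:20  {0,3,4,5,6}:30  {1,3,4,5,6}:10  {2,3,4,5,6}:10
  start at 0(q): 20
  start at 1(s): 60
  start at 2(r): 60
sum over floor = 140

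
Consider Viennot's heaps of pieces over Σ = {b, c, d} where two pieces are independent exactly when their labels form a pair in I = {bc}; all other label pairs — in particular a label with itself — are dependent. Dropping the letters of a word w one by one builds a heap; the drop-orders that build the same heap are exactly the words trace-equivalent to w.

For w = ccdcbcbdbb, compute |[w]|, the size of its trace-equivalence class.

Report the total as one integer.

6

drop 0:c onto floor
drop 1:c onto {0:c}
drop 2:d onto {1:c}
drop 3:c onto {2:d}
drop 4:b onto {2:d}
drop 5:c onto {3:c}
drop 6:b onto {4:b}
drop 7:d onto {5:c, 6:b}
drop 8:b onto {7:d}
drop 9:b onto {8:b}
ground layer = {0:c}
drop-orders for the pieces not yet dropped (sum over which currently-grounded one goes next):
  1 to go: {9} 1
  2 to go: {8,9} 1
  3 to go: {7,8,9} 1
  4 to go: {5,7,8,9} 1  {6,7,8,9} 1
  5 to go: {3,5,7,8,9} 1  {4,6,7,8,9} 1  {5,6,7,8,9} 2
  6 to go: {3,5,6,7,8,9} 3  {4,5,6,7,8,9} 3
  7 to go: {3,4,5,6,7,8,9} 6
  8 to go: {2,3,4,5,6,7,8,9} 6
  if 0:c drops first: 6 orders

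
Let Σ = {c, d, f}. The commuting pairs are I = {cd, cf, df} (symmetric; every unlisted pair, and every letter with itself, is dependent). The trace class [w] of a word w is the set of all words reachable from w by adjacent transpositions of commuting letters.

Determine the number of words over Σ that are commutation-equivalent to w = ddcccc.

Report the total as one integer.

15

drop 0:d onto floor
drop 1:d onto {0:d}
drop 2:c onto floor
drop 3:c onto {2:c}
drop 4:c onto {3:c}
drop 5:c onto {4:c}
ground layer = {0:d, 2:c}
drop-orders for the pieces not yet dropped (sum over which currently-grounded one goes next):
  1 to go: {1} 1  {5} 1
  2 to go: {0,1} 1  {1,5} 2  {4,5} 1
  3 to go: {0,1,5} 3  {1,4,5} 3  {3,4,5} 1
  4 to go: {0,1,4,5} 6  {1,3,4,5} 4  {2,3,4,5} 1
  if 0:d drops first: 5 orders
  if 2:c drops first: 10 orders
heap linearizations: 15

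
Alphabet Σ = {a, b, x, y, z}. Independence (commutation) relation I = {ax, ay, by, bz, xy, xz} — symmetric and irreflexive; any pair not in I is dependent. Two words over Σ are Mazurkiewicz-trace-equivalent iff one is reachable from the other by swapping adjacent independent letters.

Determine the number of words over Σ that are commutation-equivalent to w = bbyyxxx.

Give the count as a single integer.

21

#0=b has no predecessor
#1=b depends on [0:b]
#2=y has no predecessor
#3=y depends on [2:y]
#4=x depends on [1:b]
#5=x depends on [4:x]
#6=x depends on [5:x]
sources: [0:b, 2:y]
N(rest) = Σ N(rest − s) over sources s of rest; N(one piece) = 1:
  size 1 → [3]=1  [6]=1
  size 2 → [2,3]=1  [3,6]=2  [5,6]=1
  size 3 → [2,3,6]=3  [3,5,6]=3  [4,5,6]=1
  size 4 → [1,4,5,6]=1  [2,3,5,6]=6  [3,4,5,6]=4
  size 5 → [0,1,4,5,6]=1  [1,3,4,5,6]=5  [2,3,4,5,6]=10
  first=0(b) contributes 15
  first=2(y) contributes 6
|[w]| = 21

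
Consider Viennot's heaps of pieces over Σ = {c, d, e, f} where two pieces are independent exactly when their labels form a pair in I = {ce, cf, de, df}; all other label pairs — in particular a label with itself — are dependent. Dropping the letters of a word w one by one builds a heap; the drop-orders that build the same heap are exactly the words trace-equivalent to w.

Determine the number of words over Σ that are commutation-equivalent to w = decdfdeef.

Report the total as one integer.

piece 0:d — minimal
piece 1:e — minimal
piece 2:c rests on {0:d}
piece 3:d rests on {2:c}
piece 4:f rests on {1:e}
piece 5:d rests on {3:d}
piece 6:e rests on {4:f}
piece 7:e rests on {6:e}
piece 8:f rests on {7:e}
minimal pieces: {0:d, 1:e}
ways to finish when only these pieces remain (= sum over removing one remaining piece with nothing left below it):
  1 left: {5}→1  {8}→1
  2 left: {3,5}→1  {5,8}→2  {7,8}→1
  3 left: {2,3,5}→1  {3,5,8}→3  {5,7,8}→3  {6,7,8}→1
  4 left: {0,2,3,5}→1  {2,3,5,8}→4  {3,5,7,8}→6  {4,6,7,8}→1  {5,6,7,8}→4
  5 left: {0,2,3,5,8}→5  {1,4,6,7,8}→1  {2,3,5,7,8}→10  {3,5,6,7,8}→10  {4,5,6,7,8}→5
  6 left: {0,2,3,5,7,8}→15  {1,4,5,6,7,8}→6  {2,3,5,6,7,8}→20  {3,4,5,6,7,8}→15
  7 left: {0,2,3,5,6,7,8}→35  {1,3,4,5,6,7,8}→21  {2,3,4,5,6,7,8}→35
  placing 0:d first → 56 extensions
  placing 1:e first → 70 extensions
total linear extensions = 126

126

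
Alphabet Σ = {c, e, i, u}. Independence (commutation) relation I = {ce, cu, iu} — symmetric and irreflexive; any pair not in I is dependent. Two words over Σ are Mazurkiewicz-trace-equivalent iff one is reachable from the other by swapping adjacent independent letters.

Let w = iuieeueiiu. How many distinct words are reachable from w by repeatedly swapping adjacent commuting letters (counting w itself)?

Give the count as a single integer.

9

#0=i has no predecessor
#1=u has no predecessor
#2=i depends on [0:i]
#3=e depends on [1:u, 2:i]
#4=e depends on [3:e]
#5=u depends on [4:e]
#6=e depends on [5:u]
#7=i depends on [6:e]
#8=i depends on [7:i]
#9=u depends on [6:e]
sources: [0:i, 1:u]
N(rest) = Σ N(rest − s) over sources s of rest; N(one piece) = 1:
  size 1 → [8]=1  [9]=1
  size 2 → [7,8]=1  [8,9]=2
  size 3 → [7,8,9]=3
  size 4 → [6,7,8,9]=3
  size 5 → [5,6,7,8,9]=3
  size 6 → [4,5,6,7,8,9]=3
  size 7 → [3,4,5,6,7,8,9]=3
  size 8 → [1,3,4,5,6,7,8,9]=3  [2,3,4,5,6,7,8,9]=3
  first=0(i) contributes 6
  first=1(u) contributes 3
|[w]| = 9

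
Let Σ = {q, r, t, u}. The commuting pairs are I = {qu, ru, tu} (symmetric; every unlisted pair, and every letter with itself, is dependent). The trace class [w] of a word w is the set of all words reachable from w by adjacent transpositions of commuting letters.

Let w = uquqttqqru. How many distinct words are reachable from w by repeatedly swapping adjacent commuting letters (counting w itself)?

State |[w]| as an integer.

0(u) covers ∅
1(q) covers ∅
2(u) covers 0:u
3(q) covers 1:q
4(t) covers 3:q
5(t) covers 4:t
6(q) covers 5:t
7(q) covers 6:q
8(r) covers 7:q
9(u) covers 2:u
floor of heap: 0:u, 1:q
completions by unplaced set U, small U first (add the entries for U minus each lowest piece of U):
  |U|=1: {8}:1  {9}:1
  |U|=2: {2,9}:1  {7,8}:1  {8,9}:2
  |U|=3: {0,2,9}:1  {2,8,9}:3  {6,7,8}:1  {7,8,9}:3
  |U|=4: {0,2,8,9}:4  {2,7,8,9}:6  {5,6,7,8}:1  {6,7,8,9}:4
  |U|=5: {0,2,7,8,9}:10  {2,6,7,8,9}:10  {4,5,6,7,8}:1  {5,6,7,8,9}:5
  |U|=6: {0,2,6,7,8,9}:20  {2,5,6,7,8,9}:15  {3,4,5,6,7,8}:1  {4,5,6,7,8,9}:6
  |U|=7: {0,2,5,6,7,8,9}:35  {1,3,4,5,6,7,8}:1  {2,4,5,6,7,8,9}:21  {3,4,5,6,7,8,9}:7
  |U|=8: {0,2,4,5,6,7,8,9}:56  {1,3,4,5,6,7,8,9}:8  {2,3,4,5,6,7,8,9}:28
  start at 0(u): 36
  start at 1(q): 84
sum over floor = 120

120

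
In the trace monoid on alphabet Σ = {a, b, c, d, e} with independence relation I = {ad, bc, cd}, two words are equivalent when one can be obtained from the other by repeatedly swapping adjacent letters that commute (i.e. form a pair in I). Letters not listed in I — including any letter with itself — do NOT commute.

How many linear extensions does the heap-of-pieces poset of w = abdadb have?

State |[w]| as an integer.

drop 0:a onto floor
drop 1:b onto {0:a}
drop 2:d onto {1:b}
drop 3:a onto {1:b}
drop 4:d onto {2:d}
drop 5:b onto {3:a, 4:d}
ground layer = {0:a}
drop-orders for the pieces not yet dropped (sum over which currently-grounded one goes next):
  1 to go: {5} 1
  2 to go: {3,5} 1  {4,5} 1
  3 to go: {2,4,5} 1  {3,4,5} 2
  4 to go: {2,3,4,5} 3
  if 0:a drops first: 3 orders

3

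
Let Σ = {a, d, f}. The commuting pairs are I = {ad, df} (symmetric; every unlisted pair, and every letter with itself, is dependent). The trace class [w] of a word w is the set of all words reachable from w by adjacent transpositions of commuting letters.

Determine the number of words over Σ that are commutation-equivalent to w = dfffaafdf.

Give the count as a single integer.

36

piece 0:d — minimal
piece 1:f — minimal
piece 2:f rests on {1:f}
piece 3:f rests on {2:f}
piece 4:a rests on {3:f}
piece 5:a rests on {4:a}
piece 6:f rests on {5:a}
piece 7:d rests on {0:d}
piece 8:f rests on {6:f}
minimal pieces: {0:d, 1:f}
ways to finish when only these pieces remain (= sum over removing one remaining piece with nothing left below it):
  1 left: {7}→1  {8}→1
  2 left: {0,7}→1  {6,8}→1  {7,8}→2
  3 left: {0,7,8}→3  {5,6,8}→1  {6,7,8}→3
  4 left: {0,6,7,8}→6  {4,5,6,8}→1  {5,6,7,8}→4
  5 left: {0,5,6,7,8}→10  {3,4,5,6,8}→1  {4,5,6,7,8}→5
  6 left: {0,4,5,6,7,8}→15  {2,3,4,5,6,8}→1  {3,4,5,6,7,8}→6
  7 left: {0,3,4,5,6,7,8}→21  {1,2,3,4,5,6,8}→1  {2,3,4,5,6,7,8}→7
  placing 0:d first → 8 extensions
  placing 1:f first → 28 extensions
total linear extensions = 36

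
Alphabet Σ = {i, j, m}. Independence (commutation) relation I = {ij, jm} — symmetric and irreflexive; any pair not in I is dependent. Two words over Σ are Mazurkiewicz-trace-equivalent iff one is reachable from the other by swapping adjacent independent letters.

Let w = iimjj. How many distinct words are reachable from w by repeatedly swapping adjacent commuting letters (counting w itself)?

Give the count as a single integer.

piece 0:i — minimal
piece 1:i rests on {0:i}
piece 2:m rests on {1:i}
piece 3:j — minimal
piece 4:j rests on {3:j}
minimal pieces: {0:i, 3:j}
ways to finish when only these pieces remain (= sum over removing one remaining piece with nothing left below it):
  1 left: {2}→1  {4}→1
  2 left: {1,2}→1  {2,4}→2  {3,4}→1
  3 left: {0,1,2}→1  {1,2,4}→3  {2,3,4}→3
  placing 0:i first → 6 extensions
  placing 3:j first → 4 extensions
total linear extensions = 10

10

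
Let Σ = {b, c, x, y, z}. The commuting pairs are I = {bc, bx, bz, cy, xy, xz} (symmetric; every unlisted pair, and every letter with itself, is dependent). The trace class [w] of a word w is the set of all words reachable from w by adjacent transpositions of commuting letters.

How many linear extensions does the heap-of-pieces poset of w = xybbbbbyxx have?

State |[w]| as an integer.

120

drop 0:x onto floor
drop 1:y onto floor
drop 2:b onto {1:y}
drop 3:b onto {2:b}
drop 4:b onto {3:b}
drop 5:b onto {4:b}
drop 6:b onto {5:b}
drop 7:y onto {6:b}
drop 8:x onto {0:x}
drop 9:x onto {8:x}
ground layer = {0:x, 1:y}
drop-orders for the pieces not yet dropped (sum over which currently-grounded one goes next):
  1 to go: {7} 1  {9} 1
  2 to go: {6,7} 1  {7,9} 2  {8,9} 1
  3 to go: {0,8,9} 1  {5,6,7} 1  {6,7,9} 3  {7,8,9} 3
  4 to go: {0,7,8,9} 4  {4,5,6,7} 1  {5,6,7,9} 4  {6,7,8,9} 6
  5 to go: {0,6,7,8,9} 10  {3,4,5,6,7} 1  {4,5,6,7,9} 5  {5,6,7,8,9} 10
  6 to go: {0,5,6,7,8,9} 20  {2,3,4,5,6,7} 1  {3,4,5,6,7,9} 6  {4,5,6,7,8,9} 15
  7 to go: {0,4,5,6,7,8,9} 35  {1,2,3,4,5,6,7} 1  {2,3,4,5,6,7,9} 7  {3,4,5,6,7,8,9} 21
  8 to go: {0,3,4,5,6,7,8,9} 56  {1,2,3,4,5,6,7,9} 8  {2,3,4,5,6,7,8,9} 28
  if 0:x drops first: 36 orders
  if 1:y drops first: 84 orders
heap linearizations: 120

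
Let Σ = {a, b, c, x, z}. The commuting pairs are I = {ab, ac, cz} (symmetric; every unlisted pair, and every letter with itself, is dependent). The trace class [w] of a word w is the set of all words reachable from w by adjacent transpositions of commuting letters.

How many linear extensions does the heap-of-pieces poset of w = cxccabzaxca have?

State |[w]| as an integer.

8

drop 0:c onto floor
drop 1:x onto {0:c}
drop 2:c onto {1:x}
drop 3:c onto {2:c}
drop 4:a onto {1:x}
drop 5:b onto {3:c}
drop 6:z onto {4:a, 5:b}
drop 7:a onto {6:z}
drop 8:x onto {7:a}
drop 9:c onto {8:x}
drop 10:a onto {8:x}
ground layer = {0:c}
drop-orders for the pieces not yet dropped (sum over which currently-grounded one goes next):
  1 to go: {9} 1  {10} 1
  2 to go: {9,10} 2
  3 to go: {8,9,10} 2
  4 to go: {7,8,9,10} 2
  5 to go: {6,7,8,9,10} 2
  6 to go: {4,6,7,8,9,10} 2  {5,6,7,8,9,10} 2
  7 to go: {3,5,6,7,8,9,10} 2  {4,5,6,7,8,9,10} 4
  8 to go: {2,3,5,6,7,8,9,10} 2  {3,4,5,6,7,8,9,10} 6
  9 to go: {2,3,4,5,6,7,8,9,10} 8
  if 0:c drops first: 8 orders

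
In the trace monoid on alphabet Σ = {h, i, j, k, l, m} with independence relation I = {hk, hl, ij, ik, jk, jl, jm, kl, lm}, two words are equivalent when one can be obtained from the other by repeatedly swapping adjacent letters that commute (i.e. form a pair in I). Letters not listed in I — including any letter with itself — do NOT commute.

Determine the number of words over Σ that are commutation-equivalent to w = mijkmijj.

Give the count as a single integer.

piece 0:m — minimal
piece 1:i rests on {0:m}
piece 2:j — minimal
piece 3:k rests on {0:m}
piece 4:m rests on {1:i, 3:k}
piece 5:i rests on {4:m}
piece 6:j rests on {2:j}
piece 7:j rests on {6:j}
minimal pieces: {0:m, 2:j}
ways to finish when only these pieces remain (= sum over removing one remaining piece with nothing left below it):
  1 left: {5}→1  {7}→1
  2 left: {4,5}→1  {5,7}→2  {6,7}→1
  3 left: {1,4,5}→1  {2,6,7}→1  {3,4,5}→1  {4,5,7}→3  {5,6,7}→3
  4 left: {1,3,4,5}→2  {1,4,5,7}→4  {2,5,6,7}→4  {3,4,5,7}→4  {4,5,6,7}→6
  5 left: {0,1,3,4,5}→2  {1,3,4,5,7}→10  {1,4,5,6,7}→10  {2,4,5,6,7}→10  {3,4,5,6,7}→10
  6 left: {0,1,3,4,5,7}→12  {1,2,4,5,6,7}→20  {1,3,4,5,6,7}→30  {2,3,4,5,6,7}→20
  placing 0:m first → 70 extensions
  placing 2:j first → 42 extensions
total linear extensions = 112

112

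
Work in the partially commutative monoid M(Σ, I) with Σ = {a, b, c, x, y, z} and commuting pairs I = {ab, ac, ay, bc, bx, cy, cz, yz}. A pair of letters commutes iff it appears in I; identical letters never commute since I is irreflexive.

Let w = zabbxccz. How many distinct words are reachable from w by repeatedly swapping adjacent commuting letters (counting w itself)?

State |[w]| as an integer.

#0=z has no predecessor
#1=a depends on [0:z]
#2=b depends on [0:z]
#3=b depends on [2:b]
#4=x depends on [1:a]
#5=c depends on [4:x]
#6=c depends on [5:c]
#7=z depends on [3:b, 4:x]
sources: [0:z]
N(rest) = Σ N(rest − s) over sources s of rest; N(one piece) = 1:
  size 1 → [6]=1  [7]=1
  size 2 → [3,7]=1  [5,6]=1  [6,7]=2
  size 3 → [2,3,7]=1  [3,6,7]=3  [5,6,7]=3
  size 4 → [2,3,6,7]=4  [3,5,6,7]=6  [4,5,6,7]=3
  size 5 → [1,4,5,6,7]=3  [2,3,5,6,7]=10  [3,4,5,6,7]=9
  size 6 → [1,3,4,5,6,7]=12  [2,3,4,5,6,7]=19
  first=0(z) contributes 31

31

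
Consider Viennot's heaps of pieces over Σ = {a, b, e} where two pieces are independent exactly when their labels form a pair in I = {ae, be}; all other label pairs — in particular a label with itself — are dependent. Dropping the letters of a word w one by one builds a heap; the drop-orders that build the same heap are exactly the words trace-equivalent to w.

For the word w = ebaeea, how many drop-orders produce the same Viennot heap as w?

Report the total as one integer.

20

piece 0:e — minimal
piece 1:b — minimal
piece 2:a rests on {1:b}
piece 3:e rests on {0:e}
piece 4:e rests on {3:e}
piece 5:a rests on {2:a}
minimal pieces: {0:e, 1:b}
ways to finish when only these pieces remain (= sum over removing one remaining piece with nothing left below it):
  1 left: {4}→1  {5}→1
  2 left: {2,5}→1  {3,4}→1  {4,5}→2
  3 left: {0,3,4}→1  {1,2,5}→1  {2,4,5}→3  {3,4,5}→3
  4 left: {0,3,4,5}→4  {1,2,4,5}→4  {2,3,4,5}→6
  placing 0:e first → 10 extensions
  placing 1:b first → 10 extensions
total linear extensions = 20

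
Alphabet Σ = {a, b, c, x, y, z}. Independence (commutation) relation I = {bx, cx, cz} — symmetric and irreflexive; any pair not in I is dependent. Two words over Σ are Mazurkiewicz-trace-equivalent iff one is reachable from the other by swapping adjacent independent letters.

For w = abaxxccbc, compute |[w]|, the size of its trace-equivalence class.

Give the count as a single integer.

15

drop 0:a onto floor
drop 1:b onto {0:a}
drop 2:a onto {1:b}
drop 3:x onto {2:a}
drop 4:x onto {3:x}
drop 5:c onto {2:a}
drop 6:c onto {5:c}
drop 7:b onto {6:c}
drop 8:c onto {7:b}
ground layer = {0:a}
drop-orders for the pieces not yet dropped (sum over which currently-grounded one goes next):
  1 to go: {4} 1  {8} 1
  2 to go: {3,4} 1  {4,8} 2  {7,8} 1
  3 to go: {3,4,8} 3  {4,7,8} 3  {6,7,8} 1
  4 to go: {3,4,7,8} 6  {4,6,7,8} 4  {5,6,7,8} 1
  5 to go: {3,4,6,7,8} 10  {4,5,6,7,8} 5
  6 to go: {3,4,5,6,7,8} 15
  7 to go: {2,3,4,5,6,7,8} 15
  if 0:a drops first: 15 orders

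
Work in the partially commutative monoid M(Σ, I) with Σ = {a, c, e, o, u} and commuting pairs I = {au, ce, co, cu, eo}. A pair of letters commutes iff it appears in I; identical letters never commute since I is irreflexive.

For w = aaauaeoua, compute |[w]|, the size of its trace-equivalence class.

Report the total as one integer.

20

0(a) covers ∅
1(a) covers 0:a
2(a) covers 1:a
3(u) covers ∅
4(a) covers 2:a
5(e) covers 3:u, 4:a
6(o) covers 3:u, 4:a
7(u) covers 5:e, 6:o
8(a) covers 5:e, 6:o
floor of heap: 0:a, 3:u
completions by unplaced set U, small U first (add the entries for U minus each lowest piece of U):
  |U|=1: {7}:1  {8}:1
  |U|=2: {7,8}:2
  |U|=3: {5,7,8}:2  {6,7,8}:2
  |U|=4: {5,6,7,8}:4
  |U|=5: {3,5,6,7,8}:4  {4,5,6,7,8}:4
  |U|=6: {2,4,5,6,7,8}:4  {3,4,5,6,7,8}:8
  |U|=7: {1,2,4,5,6,7,8}:4  {2,3,4,5,6,7,8}:12
  start at 0(a): 16
  start at 3(u): 4
sum over floor = 20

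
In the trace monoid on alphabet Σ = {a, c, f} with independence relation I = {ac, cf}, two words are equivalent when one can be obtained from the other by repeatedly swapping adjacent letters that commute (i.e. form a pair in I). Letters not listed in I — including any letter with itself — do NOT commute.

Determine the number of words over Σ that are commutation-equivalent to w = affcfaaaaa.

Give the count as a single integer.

10

0(a) covers ∅
1(f) covers 0:a
2(f) covers 1:f
3(c) covers ∅
4(f) covers 2:f
5(a) covers 4:f
6(a) covers 5:a
7(a) covers 6:a
8(a) covers 7:a
9(a) covers 8:a
floor of heap: 0:a, 3:c
completions by unplaced set U, small U first (add the entries for U minus each lowest piece of U):
  |U|=1: {3}:1  {9}:1
  |U|=2: {3,9}:2  {8,9}:1
  |U|=3: {3,8,9}:3  {7,8,9}:1
  |U|=4: {3,7,8,9}:4  {6,7,8,9}:1
  |U|=5: {3,6,7,8,9}:5  {5,6,7,8,9}:1
  |U|=6: {3,5,6,7,8,9}:6  {4,5,6,7,8,9}:1
  |U|=7: {2,4,5,6,7,8,9}:1  {3,4,5,6,7,8,9}:7
  |U|=8: {1,2,4,5,6,7,8,9}:1  {2,3,4,5,6,7,8,9}:8
  start at 0(a): 9
  start at 3(c): 1
sum over floor = 10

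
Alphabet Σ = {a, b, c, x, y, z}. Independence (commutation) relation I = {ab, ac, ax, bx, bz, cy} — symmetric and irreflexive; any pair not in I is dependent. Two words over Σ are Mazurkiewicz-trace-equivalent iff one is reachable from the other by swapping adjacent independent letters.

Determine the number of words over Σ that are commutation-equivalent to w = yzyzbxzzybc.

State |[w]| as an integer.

piece 0:y — minimal
piece 1:z rests on {0:y}
piece 2:y rests on {1:z}
piece 3:z rests on {2:y}
piece 4:b rests on {2:y}
piece 5:x rests on {3:z}
piece 6:z rests on {5:x}
piece 7:z rests on {6:z}
piece 8:y rests on {4:b, 7:z}
piece 9:b rests on {8:y}
piece 10:c rests on {9:b}
minimal pieces: {0:y}
ways to finish when only these pieces remain (= sum over removing one remaining piece with nothing left below it):
  1 left: {10}→1
  2 left: {9,10}→1
  3 left: {8,9,10}→1
  4 left: {4,8,9,10}→1  {7,8,9,10}→1
  5 left: {4,7,8,9,10}→2  {6,7,8,9,10}→1
  6 left: {4,6,7,8,9,10}→3  {5,6,7,8,9,10}→1
  7 left: {3,5,6,7,8,9,10}→1  {4,5,6,7,8,9,10}→4
  8 left: {3,4,5,6,7,8,9,10}→5
  9 left: {2,3,4,5,6,7,8,9,10}→5
  placing 0:y first → 5 extensions

5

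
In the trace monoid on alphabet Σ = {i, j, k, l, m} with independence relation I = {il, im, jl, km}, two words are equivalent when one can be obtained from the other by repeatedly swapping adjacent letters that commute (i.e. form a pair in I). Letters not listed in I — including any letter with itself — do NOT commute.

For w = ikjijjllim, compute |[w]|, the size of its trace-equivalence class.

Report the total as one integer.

piece 0:i — minimal
piece 1:k rests on {0:i}
piece 2:j rests on {1:k}
piece 3:i rests on {2:j}
piece 4:j rests on {3:i}
piece 5:j rests on {4:j}
piece 6:l rests on {1:k}
piece 7:l rests on {6:l}
piece 8:i rests on {5:j}
piece 9:m rests on {5:j, 7:l}
minimal pieces: {0:i}
ways to finish when only these pieces remain (= sum over removing one remaining piece with nothing left below it):
  1 left: {8}→1  {9}→1
  2 left: {7,9}→1  {8,9}→2
  3 left: {5,8,9}→2  {6,7,9}→1  {7,8,9}→3
  4 left: {4,5,8,9}→2  {5,7,8,9}→5  {6,7,8,9}→4
  5 left: {3,4,5,8,9}→2  {4,5,7,8,9}→7  {5,6,7,8,9}→9
  6 left: {2,3,4,5,8,9}→2  {3,4,5,7,8,9}→9  {4,5,6,7,8,9}→16
  7 left: {2,3,4,5,7,8,9}→11  {3,4,5,6,7,8,9}→25
  8 left: {2,3,4,5,6,7,8,9}→36
  placing 0:i first → 36 extensions

36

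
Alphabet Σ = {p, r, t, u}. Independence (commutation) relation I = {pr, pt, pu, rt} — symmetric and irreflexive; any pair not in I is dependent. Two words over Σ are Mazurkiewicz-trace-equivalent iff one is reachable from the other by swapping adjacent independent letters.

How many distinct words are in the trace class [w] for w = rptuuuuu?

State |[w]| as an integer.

0(r) covers ∅
1(p) covers ∅
2(t) covers ∅
3(u) covers 0:r, 2:t
4(u) covers 3:u
5(u) covers 4:u
6(u) covers 5:u
7(u) covers 6:u
floor of heap: 0:r, 1:p, 2:t
completions by unplaced set U, small U first (add the entries for U minus each lowest piece of U):
  |U|=1: {1}:1  {7}:1
  |U|=2: {1,7}:2  {6,7}:1
  |U|=3: {1,6,7}:3  {5,6,7}:1
  |U|=4: {1,5,6,7}:4  {4,5,6,7}:1
  |U|=5: {1,4,5,6,7}:5  {3,4,5,6,7}:1
  |U|=6: {0,3,4,5,6,7}:1  {1,3,4,5,6,7}:6  {2,3,4,5,6,7}:1
  start at 0(r): 7
  start at 1(p): 2
  start at 2(t): 7
sum over floor = 16

16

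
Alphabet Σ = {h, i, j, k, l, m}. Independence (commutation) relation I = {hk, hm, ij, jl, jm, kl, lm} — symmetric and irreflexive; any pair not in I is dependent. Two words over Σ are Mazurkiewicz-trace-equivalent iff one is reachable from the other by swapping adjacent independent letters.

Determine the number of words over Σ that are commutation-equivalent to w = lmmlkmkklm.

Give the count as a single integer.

120

#0=l has no predecessor
#1=m has no predecessor
#2=m depends on [1:m]
#3=l depends on [0:l]
#4=k depends on [2:m]
#5=m depends on [4:k]
#6=k depends on [5:m]
#7=k depends on [6:k]
#8=l depends on [3:l]
#9=m depends on [7:k]
sources: [0:l, 1:m]
N(rest) = Σ N(rest − s) over sources s of rest; N(one piece) = 1:
  size 1 → [8]=1  [9]=1
  size 2 → [3,8]=1  [7,9]=1  [8,9]=2
  size 3 → [0,3,8]=1  [3,8,9]=3  [6,7,9]=1  [7,8,9]=3
  size 4 → [0,3,8,9]=4  [3,7,8,9]=6  [5,6,7,9]=1  [6,7,8,9]=4
  size 5 → [0,3,7,8,9]=10  [3,6,7,8,9]=10  [4,5,6,7,9]=1  [5,6,7,8,9]=5
  size 6 → [0,3,6,7,8,9]=20  [2,4,5,6,7,9]=1  [3,5,6,7,8,9]=15  [4,5,6,7,8,9]=6
  size 7 → [0,3,5,6,7,8,9]=35  [1,2,4,5,6,7,9]=1  [2,4,5,6,7,8,9]=7  [3,4,5,6,7,8,9]=21
  size 8 → [0,3,4,5,6,7,8,9]=56  [1,2,4,5,6,7,8,9]=8  [2,3,4,5,6,7,8,9]=28
  first=0(l) contributes 36
  first=1(m) contributes 84
|[w]| = 120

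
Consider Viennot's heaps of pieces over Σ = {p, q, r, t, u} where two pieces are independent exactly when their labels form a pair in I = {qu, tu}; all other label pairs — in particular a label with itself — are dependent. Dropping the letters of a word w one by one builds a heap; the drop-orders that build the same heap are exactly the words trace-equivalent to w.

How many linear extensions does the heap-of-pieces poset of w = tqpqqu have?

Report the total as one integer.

3

#0=t has no predecessor
#1=q depends on [0:t]
#2=p depends on [1:q]
#3=q depends on [2:p]
#4=q depends on [3:q]
#5=u depends on [2:p]
sources: [0:t]
N(rest) = Σ N(rest − s) over sources s of rest; N(one piece) = 1:
  size 1 → [4]=1  [5]=1
  size 2 → [3,4]=1  [4,5]=2
  size 3 → [3,4,5]=3
  size 4 → [2,3,4,5]=3
  first=0(t) contributes 3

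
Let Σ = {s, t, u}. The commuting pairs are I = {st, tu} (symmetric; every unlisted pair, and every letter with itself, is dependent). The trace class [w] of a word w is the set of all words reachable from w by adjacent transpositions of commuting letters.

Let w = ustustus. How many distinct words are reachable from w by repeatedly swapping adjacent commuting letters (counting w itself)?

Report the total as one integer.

piece 0:u — minimal
piece 1:s rests on {0:u}
piece 2:t — minimal
piece 3:u rests on {1:s}
piece 4:s rests on {3:u}
piece 5:t rests on {2:t}
piece 6:u rests on {4:s}
piece 7:s rests on {6:u}
minimal pieces: {0:u, 2:t}
ways to finish when only these pieces remain (= sum over removing one remaining piece with nothing left below it):
  1 left: {5}→1  {7}→1
  2 left: {2,5}→1  {5,7}→2  {6,7}→1
  3 left: {2,5,7}→3  {4,6,7}→1  {5,6,7}→3
  4 left: {2,5,6,7}→6  {3,4,6,7}→1  {4,5,6,7}→4
  5 left: {1,3,4,6,7}→1  {2,4,5,6,7}→10  {3,4,5,6,7}→5
  6 left: {0,1,3,4,6,7}→1  {1,3,4,5,6,7}→6  {2,3,4,5,6,7}→15
  placing 0:u first → 21 extensions
  placing 2:t first → 7 extensions
total linear extensions = 28

28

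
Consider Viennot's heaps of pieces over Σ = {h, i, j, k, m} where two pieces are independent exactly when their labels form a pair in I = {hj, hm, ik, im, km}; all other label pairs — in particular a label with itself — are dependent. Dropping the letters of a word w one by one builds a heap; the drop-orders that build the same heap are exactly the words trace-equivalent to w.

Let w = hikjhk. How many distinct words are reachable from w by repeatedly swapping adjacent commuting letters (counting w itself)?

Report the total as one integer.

4

drop 0:h onto floor
drop 1:i onto {0:h}
drop 2:k onto {0:h}
drop 3:j onto {1:i, 2:k}
drop 4:h onto {1:i, 2:k}
drop 5:k onto {3:j, 4:h}
ground layer = {0:h}
drop-orders for the pieces not yet dropped (sum over which currently-grounded one goes next):
  1 to go: {5} 1
  2 to go: {3,5} 1  {4,5} 1
  3 to go: {3,4,5} 2
  4 to go: {1,3,4,5} 2  {2,3,4,5} 2
  if 0:h drops first: 4 orders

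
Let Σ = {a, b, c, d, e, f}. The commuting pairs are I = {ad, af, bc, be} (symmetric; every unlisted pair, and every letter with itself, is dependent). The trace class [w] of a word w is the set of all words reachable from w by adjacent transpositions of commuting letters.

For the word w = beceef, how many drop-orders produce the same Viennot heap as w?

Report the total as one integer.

5

#0=b has no predecessor
#1=e has no predecessor
#2=c depends on [1:e]
#3=e depends on [2:c]
#4=e depends on [3:e]
#5=f depends on [0:b, 4:e]
sources: [0:b, 1:e]
N(rest) = Σ N(rest − s) over sources s of rest; N(one piece) = 1:
  size 1 → [5]=1
  size 2 → [0,5]=1  [4,5]=1
  size 3 → [0,4,5]=2  [3,4,5]=1
  size 4 → [0,3,4,5]=3  [2,3,4,5]=1
  first=0(b) contributes 1
  first=1(e) contributes 4
|[w]| = 5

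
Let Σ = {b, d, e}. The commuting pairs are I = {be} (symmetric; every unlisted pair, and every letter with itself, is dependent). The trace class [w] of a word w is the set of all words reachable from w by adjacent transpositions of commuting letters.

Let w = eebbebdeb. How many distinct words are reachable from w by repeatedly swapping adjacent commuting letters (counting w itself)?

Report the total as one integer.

0(e) covers ∅
1(e) covers 0:e
2(b) covers ∅
3(b) covers 2:b
4(e) covers 1:e
5(b) covers 3:b
6(d) covers 4:e, 5:b
7(e) covers 6:d
8(b) covers 6:d
floor of heap: 0:e, 2:b
completions by unplaced set U, small U first (add the entries for U minus each lowest piece of U):
  |U|=1: {7}:1  {8}:1
  |U|=2: {7,8}:2
  |U|=3: {6,7,8}:2
  |U|=4: {4,6,7,8}:2  {5,6,7,8}:2
  |U|=5: {1,4,6,7,8}:2  {3,5,6,7,8}:2  {4,5,6,7,8}:4
  |U|=6: {0,1,4,6,7,8}:2  {1,4,5,6,7,8}:6  {2,3,5,6,7,8}:2  {3,4,5,6,7,8}:6
  |U|=7: {0,1,4,5,6,7,8}:8  {1,3,4,5,6,7,8}:12  {2,3,4,5,6,7,8}:8
  start at 0(e): 20
  start at 2(b): 20
sum over floor = 40

40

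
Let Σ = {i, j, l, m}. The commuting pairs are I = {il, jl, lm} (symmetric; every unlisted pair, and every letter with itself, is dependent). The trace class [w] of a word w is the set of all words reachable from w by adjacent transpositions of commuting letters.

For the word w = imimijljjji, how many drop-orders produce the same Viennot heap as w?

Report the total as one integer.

piece 0:i — minimal
piece 1:m rests on {0:i}
piece 2:i rests on {1:m}
piece 3:m rests on {2:i}
piece 4:i rests on {3:m}
piece 5:j rests on {4:i}
piece 6:l — minimal
piece 7:j rests on {5:j}
piece 8:j rests on {7:j}
piece 9:j rests on {8:j}
piece 10:i rests on {9:j}
minimal pieces: {0:i, 6:l}
ways to finish when only these pieces remain (= sum over removing one remaining piece with nothing left below it):
  1 left: {6}→1  {10}→1
  2 left: {6,10}→2  {9,10}→1
  3 left: {6,9,10}→3  {8,9,10}→1
  4 left: {6,8,9,10}→4  {7,8,9,10}→1
  5 left: {5,7,8,9,10}→1  {6,7,8,9,10}→5
  6 left: {4,5,7,8,9,10}→1  {5,6,7,8,9,10}→6
  7 left: {3,4,5,7,8,9,10}→1  {4,5,6,7,8,9,10}→7
  8 left: {2,3,4,5,7,8,9,10}→1  {3,4,5,6,7,8,9,10}→8
  9 left: {1,2,3,4,5,7,8,9,10}→1  {2,3,4,5,6,7,8,9,10}→9
  placing 0:i first → 10 extensions
  placing 6:l first → 1 extensions
total linear extensions = 11

11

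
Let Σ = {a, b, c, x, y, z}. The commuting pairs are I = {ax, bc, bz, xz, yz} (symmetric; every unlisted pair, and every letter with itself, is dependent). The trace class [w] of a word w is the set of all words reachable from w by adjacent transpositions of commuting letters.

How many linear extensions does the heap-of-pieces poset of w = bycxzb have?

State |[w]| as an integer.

3

#0=b has no predecessor
#1=y depends on [0:b]
#2=c depends on [1:y]
#3=x depends on [2:c]
#4=z depends on [2:c]
#5=b depends on [3:x]
sources: [0:b]
N(rest) = Σ N(rest − s) over sources s of rest; N(one piece) = 1:
  size 1 → [4]=1  [5]=1
  size 2 → [3,5]=1  [4,5]=2
  size 3 → [3,4,5]=3
  size 4 → [2,3,4,5]=3
  first=0(b) contributes 3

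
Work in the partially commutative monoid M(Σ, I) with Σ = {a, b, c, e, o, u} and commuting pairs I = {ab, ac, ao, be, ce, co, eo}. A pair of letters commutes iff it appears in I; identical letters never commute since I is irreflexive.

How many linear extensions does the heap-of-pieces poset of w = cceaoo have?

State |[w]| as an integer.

90

#0=c has no predecessor
#1=c depends on [0:c]
#2=e has no predecessor
#3=a depends on [2:e]
#4=o has no predecessor
#5=o depends on [4:o]
sources: [0:c, 2:e, 4:o]
N(rest) = Σ N(rest − s) over sources s of rest; N(one piece) = 1:
  size 1 → [1]=1  [3]=1  [5]=1
  size 2 → [0,1]=1  [1,3]=2  [1,5]=2  [2,3]=1  [3,5]=2  [4,5]=1
  size 3 → [0,1,3]=3  [0,1,5]=3  [1,2,3]=3  [1,3,5]=6  [1,4,5]=3  [2,3,5]=3  [3,4,5]=3
  size 4 → [0,1,2,3]=6  [0,1,3,5]=12  [0,1,4,5]=6  [1,2,3,5]=12  [1,3,4,5]=12  [2,3,4,5]=6
  first=0(c) contributes 30
  first=2(e) contributes 30
  first=4(o) contributes 30
|[w]| = 90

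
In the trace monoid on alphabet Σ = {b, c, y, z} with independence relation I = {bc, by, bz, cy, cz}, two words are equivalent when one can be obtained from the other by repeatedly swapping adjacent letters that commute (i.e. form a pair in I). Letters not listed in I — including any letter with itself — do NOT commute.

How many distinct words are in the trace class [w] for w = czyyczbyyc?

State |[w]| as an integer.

drop 0:c onto floor
drop 1:z onto floor
drop 2:y onto {1:z}
drop 3:y onto {2:y}
drop 4:c onto {0:c}
drop 5:z onto {3:y}
drop 6:b onto floor
drop 7:y onto {5:z}
drop 8:y onto {7:y}
drop 9:c onto {4:c}
ground layer = {0:c, 1:z, 6:b}
drop-orders for the pieces not yet dropped (sum over which currently-grounded one goes next):
  1 to go: {6} 1  {8} 1  {9} 1
  2 to go: {4,9} 1  {6,8} 2  {6,9} 2  {7,8} 1  {8,9} 2
  3 to go: {0,4,9} 1  {4,6,9} 3  {4,8,9} 3  {5,7,8} 1  {6,7,8} 3  {6,8,9} 6  {7,8,9} 3
  4 to go: {0,4,6,9} 4  {0,4,8,9} 4  {3,5,7,8} 1  {4,6,8,9} 12  {4,7,8,9} 6  {5,6,7,8} 4  {5,7,8,9} 4  {6,7,8,9} 12
  5 to go: {0,4,6,8,9} 20  {0,4,7,8,9} 10  {2,3,5,7,8} 1  {3,5,6,7,8} 5  {3,5,7,8,9} 5  {4,5,7,8,9} 10  {4,6,7,8,9} 30  {5,6,7,8,9} 20
  6 to go: {0,4,5,7,8,9} 20  {0,4,6,7,8,9} 60  {1,2,3,5,7,8} 1  {2,3,5,6,7,8} 6  {2,3,5,7,8,9} 6  {3,4,5,7,8,9} 15  {3,5,6,7,8,9} 30  {4,5,6,7,8,9} 60
  7 to go: {0,3,4,5,7,8,9} 35  {0,4,5,6,7,8,9} 140  {1,2,3,5,6,7,8} 7  {1,2,3,5,7,8,9} 7  {2,3,4,5,7,8,9} 21  {2,3,5,6,7,8,9} 42  {3,4,5,6,7,8,9} 105
  8 to go: {0,2,3,4,5,7,8,9} 56  {0,3,4,5,6,7,8,9} 280  {1,2,3,4,5,7,8,9} 28  {1,2,3,5,6,7,8,9} 56  {2,3,4,5,6,7,8,9} 168
  if 0:c drops first: 252 orders
  if 1:z drops first: 504 orders
  if 6:b drops first: 84 orders
heap linearizations: 840

840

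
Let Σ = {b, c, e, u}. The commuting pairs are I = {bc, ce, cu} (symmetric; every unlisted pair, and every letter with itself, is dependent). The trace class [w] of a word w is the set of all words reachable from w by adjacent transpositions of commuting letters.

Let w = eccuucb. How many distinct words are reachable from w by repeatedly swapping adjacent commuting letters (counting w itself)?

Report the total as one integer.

0(e) covers ∅
1(c) covers ∅
2(c) covers 1:c
3(u) covers 0:e
4(u) covers 3:u
5(c) covers 2:c
6(b) covers 4:u
floor of heap: 0:e, 1:c
completions by unplaced set U, small U first (add the entries for U minus each lowest piece of U):
  |U|=1: {5}:1  {6}:1
  |U|=2: {2,5}:1  {4,6}:1  {5,6}:2
  |U|=3: {1,2,5}:1  {2,5,6}:3  {3,4,6}:1  {4,5,6}:3
  |U|=4: {0,3,4,6}:1  {1,2,5,6}:4  {2,4,5,6}:6  {3,4,5,6}:4
  |U|=5: {0,3,4,5,6}:5  {1,2,4,5,6}:10  {2,3,4,5,6}:10
  start at 0(e): 20
  start at 1(c): 15
sum over floor = 35

35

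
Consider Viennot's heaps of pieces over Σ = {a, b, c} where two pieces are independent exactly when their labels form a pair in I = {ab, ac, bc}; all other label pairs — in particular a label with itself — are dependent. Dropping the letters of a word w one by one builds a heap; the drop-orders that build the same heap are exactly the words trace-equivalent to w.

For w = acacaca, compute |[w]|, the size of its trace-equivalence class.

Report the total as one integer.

#0=a has no predecessor
#1=c has no predecessor
#2=a depends on [0:a]
#3=c depends on [1:c]
#4=a depends on [2:a]
#5=c depends on [3:c]
#6=a depends on [4:a]
sources: [0:a, 1:c]
N(rest) = Σ N(rest − s) over sources s of rest; N(one piece) = 1:
  size 1 → [5]=1  [6]=1
  size 2 → [3,5]=1  [4,6]=1  [5,6]=2
  size 3 → [1,3,5]=1  [2,4,6]=1  [3,5,6]=3  [4,5,6]=3
  size 4 → [0,2,4,6]=1  [1,3,5,6]=4  [2,4,5,6]=4  [3,4,5,6]=6
  size 5 → [0,2,4,5,6]=5  [1,3,4,5,6]=10  [2,3,4,5,6]=10
  first=0(a) contributes 20
  first=1(c) contributes 15
|[w]| = 35

35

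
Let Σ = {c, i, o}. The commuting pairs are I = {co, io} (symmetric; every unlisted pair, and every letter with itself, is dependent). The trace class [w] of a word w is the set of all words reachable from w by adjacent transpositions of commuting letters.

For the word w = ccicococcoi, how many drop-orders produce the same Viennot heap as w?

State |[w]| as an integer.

165

drop 0:c onto floor
drop 1:c onto {0:c}
drop 2:i onto {1:c}
drop 3:c onto {2:i}
drop 4:o onto floor
drop 5:c onto {3:c}
drop 6:o onto {4:o}
drop 7:c onto {5:c}
drop 8:c onto {7:c}
drop 9:o onto {6:o}
drop 10:i onto {8:c}
ground layer = {0:c, 4:o}
drop-orders for the pieces not yet dropped (sum over which currently-grounded one goes next):
  1 to go: {9} 1  {10} 1
  2 to go: {6,9} 1  {8,10} 1  {9,10} 2
  3 to go: {4,6,9} 1  {6,9,10} 3  {7,8,10} 1  {8,9,10} 3
  4 to go: {4,6,9,10} 4  {5,7,8,10} 1  {6,8,9,10} 6  {7,8,9,10} 4
  5 to go: {3,5,7,8,10} 1  {4,6,8,9,10} 10  {5,7,8,9,10} 5  {6,7,8,9,10} 10
  6 to go: {2,3,5,7,8,10} 1  {3,5,7,8,9,10} 6  {4,6,7,8,9,10} 20  {5,6,7,8,9,10} 15
  7 to go: {1,2,3,5,7,8,10} 1  {2,3,5,7,8,9,10} 7  {3,5,6,7,8,9,10} 21  {4,5,6,7,8,9,10} 35
  8 to go: {0,1,2,3,5,7,8,10} 1  {1,2,3,5,7,8,9,10} 8  {2,3,5,6,7,8,9,10} 28  {3,4,5,6,7,8,9,10} 56
  9 to go: {0,1,2,3,5,7,8,9,10} 9  {1,2,3,5,6,7,8,9,10} 36  {2,3,4,5,6,7,8,9,10} 84
  if 0:c drops first: 120 orders
  if 4:o drops first: 45 orders
heap linearizations: 165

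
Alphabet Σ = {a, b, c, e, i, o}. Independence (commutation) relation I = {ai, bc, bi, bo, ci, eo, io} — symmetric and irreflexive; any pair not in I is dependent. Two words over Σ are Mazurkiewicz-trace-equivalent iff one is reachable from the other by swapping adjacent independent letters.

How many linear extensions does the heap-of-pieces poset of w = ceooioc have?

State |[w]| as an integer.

14

#0=c has no predecessor
#1=e depends on [0:c]
#2=o depends on [0:c]
#3=o depends on [2:o]
#4=i depends on [1:e]
#5=o depends on [3:o]
#6=c depends on [1:e, 5:o]
sources: [0:c]
N(rest) = Σ N(rest − s) over sources s of rest; N(one piece) = 1:
  size 1 → [4]=1  [6]=1
  size 2 → [4,6]=2  [5,6]=1
  size 3 → [1,4,6]=2  [3,5,6]=1  [4,5,6]=3
  size 4 → [1,4,5,6]=5  [2,3,5,6]=1  [3,4,5,6]=4
  size 5 → [1,3,4,5,6]=9  [2,3,4,5,6]=5
  first=0(c) contributes 14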